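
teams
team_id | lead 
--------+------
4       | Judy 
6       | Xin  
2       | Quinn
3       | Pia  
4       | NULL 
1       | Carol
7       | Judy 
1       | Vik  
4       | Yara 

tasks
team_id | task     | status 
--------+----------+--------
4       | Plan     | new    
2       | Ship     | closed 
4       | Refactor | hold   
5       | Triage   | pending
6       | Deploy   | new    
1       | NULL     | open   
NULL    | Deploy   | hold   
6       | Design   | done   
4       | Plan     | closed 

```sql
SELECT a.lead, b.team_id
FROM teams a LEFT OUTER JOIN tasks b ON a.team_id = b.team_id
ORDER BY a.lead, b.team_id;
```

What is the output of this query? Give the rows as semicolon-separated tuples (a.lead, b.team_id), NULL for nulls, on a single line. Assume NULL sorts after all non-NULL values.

(Carol, 1); (Judy, 4); (Judy, 4); (Judy, 4); (Judy, NULL); (Pia, NULL); (Quinn, 2); (Vik, 1); (Xin, 6); (Xin, 6); (Yara, 4); (Yara, 4); (Yara, 4); (NULL, 4); (NULL, 4); (NULL, 4)

LEFT JOIN keeps every row from `teams`; unmatched rows get NULL for `tasks`'s columns.
Matching on a.team_id = b.team_id. A NULL in a compared column never satisfies the condition.
Matched pairs: 14; unmatched a rows kept: 2.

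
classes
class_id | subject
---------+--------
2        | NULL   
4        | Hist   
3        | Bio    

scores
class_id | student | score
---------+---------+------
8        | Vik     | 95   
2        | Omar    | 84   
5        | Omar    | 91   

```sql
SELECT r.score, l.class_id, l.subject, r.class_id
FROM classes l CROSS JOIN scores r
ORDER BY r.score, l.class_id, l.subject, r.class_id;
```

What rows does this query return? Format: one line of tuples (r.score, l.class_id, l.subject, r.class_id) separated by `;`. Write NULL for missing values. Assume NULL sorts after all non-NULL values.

(84, 2, NULL, 2); (84, 3, Bio, 2); (84, 4, Hist, 2); (91, 2, NULL, 5); (91, 3, Bio, 5); (91, 4, Hist, 5); (95, 2, NULL, 8); (95, 3, Bio, 8); (95, 4, Hist, 8)

CROSS JOIN pairs every row of `classes` with every row of `scores`: 3 × 3 = 9 rows.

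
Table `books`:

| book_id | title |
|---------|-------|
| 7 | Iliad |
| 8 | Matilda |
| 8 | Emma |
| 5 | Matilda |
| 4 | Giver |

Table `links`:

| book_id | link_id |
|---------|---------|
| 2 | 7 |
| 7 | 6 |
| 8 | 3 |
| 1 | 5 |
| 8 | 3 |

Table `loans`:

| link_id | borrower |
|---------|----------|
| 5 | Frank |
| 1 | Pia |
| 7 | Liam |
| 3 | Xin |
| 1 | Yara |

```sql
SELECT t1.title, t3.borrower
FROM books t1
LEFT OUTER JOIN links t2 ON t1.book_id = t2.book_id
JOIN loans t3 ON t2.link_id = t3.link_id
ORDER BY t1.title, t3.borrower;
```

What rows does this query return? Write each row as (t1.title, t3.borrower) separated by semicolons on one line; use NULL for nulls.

(Emma, Xin); (Emma, Xin); (Matilda, Xin); (Matilda, Xin)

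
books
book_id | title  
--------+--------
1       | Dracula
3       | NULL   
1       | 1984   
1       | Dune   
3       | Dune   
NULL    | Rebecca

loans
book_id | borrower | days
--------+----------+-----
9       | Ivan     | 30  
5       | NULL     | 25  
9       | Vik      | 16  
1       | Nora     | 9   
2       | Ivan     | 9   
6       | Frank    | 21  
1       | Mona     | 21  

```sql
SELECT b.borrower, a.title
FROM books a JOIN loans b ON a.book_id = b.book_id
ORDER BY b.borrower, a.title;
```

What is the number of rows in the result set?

INNER JOIN keeps only pairs where the ON condition holds.
Matching on a.book_id = b.book_id. A NULL in a compared column never satisfies the condition.
- book_id=1: 2 matching b row(s), so 2 row(s) emitted.
- book_id=3: no matching b row, dropped.
- book_id=1: 2 matching b row(s), so 2 row(s) emitted.
- book_id=1: 2 matching b row(s), so 2 row(s) emitted.
- book_id=3: no matching b row, dropped.
- book_id=NULL: no matching b row, dropped.
Total: 6 rows.

6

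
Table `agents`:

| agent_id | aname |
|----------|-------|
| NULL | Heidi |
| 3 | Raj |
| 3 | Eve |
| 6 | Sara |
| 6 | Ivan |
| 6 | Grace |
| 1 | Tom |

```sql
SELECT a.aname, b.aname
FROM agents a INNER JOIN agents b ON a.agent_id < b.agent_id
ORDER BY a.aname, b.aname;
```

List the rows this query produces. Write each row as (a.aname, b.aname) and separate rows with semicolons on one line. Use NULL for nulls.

INNER JOIN keeps only pairs where the ON condition holds.
Matching on a.agent_id < b.agent_id. A NULL in a compared column never satisfies the condition.
Matched pairs: 11.

(Eve, Grace); (Eve, Ivan); (Eve, Sara); (Raj, Grace); (Raj, Ivan); (Raj, Sara); (Tom, Eve); (Tom, Grace); (Tom, Ivan); (Tom, Raj); (Tom, Sara)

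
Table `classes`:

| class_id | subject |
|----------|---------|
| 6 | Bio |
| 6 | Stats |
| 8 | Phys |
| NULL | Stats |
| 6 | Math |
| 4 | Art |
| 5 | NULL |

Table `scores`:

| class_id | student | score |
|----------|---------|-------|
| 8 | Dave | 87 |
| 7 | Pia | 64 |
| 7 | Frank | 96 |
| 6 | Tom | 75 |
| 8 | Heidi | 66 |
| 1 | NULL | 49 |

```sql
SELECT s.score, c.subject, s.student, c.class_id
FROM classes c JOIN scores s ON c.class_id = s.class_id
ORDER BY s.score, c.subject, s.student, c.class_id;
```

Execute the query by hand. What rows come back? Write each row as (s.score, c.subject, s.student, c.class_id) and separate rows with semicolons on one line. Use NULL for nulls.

INNER JOIN keeps only pairs where the ON condition holds.
Matching on c.class_id = s.class_id. A NULL in a compared column never satisfies the condition.
Matched pairs: 5.

(66, Phys, Heidi, 8); (75, Bio, Tom, 6); (75, Math, Tom, 6); (75, Stats, Tom, 6); (87, Phys, Dave, 8)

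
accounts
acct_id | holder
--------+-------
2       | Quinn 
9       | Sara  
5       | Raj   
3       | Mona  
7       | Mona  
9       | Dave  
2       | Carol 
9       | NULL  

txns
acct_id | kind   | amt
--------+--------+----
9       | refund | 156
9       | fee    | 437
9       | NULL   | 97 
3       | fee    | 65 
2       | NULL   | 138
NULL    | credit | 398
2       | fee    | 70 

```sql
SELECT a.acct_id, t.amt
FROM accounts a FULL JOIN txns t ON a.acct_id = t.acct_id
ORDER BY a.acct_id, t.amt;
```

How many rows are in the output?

FULL OUTER JOIN keeps every row from both sides; unmatched rows get NULL for the other side's columns.
Matching on a.acct_id = t.acct_id. A NULL in a compared column never satisfies the condition.
- acct_id=2: 2 matching t row(s), so 2 row(s) emitted.
- acct_id=9: 3 matching t row(s), so 3 row(s) emitted.
- acct_id=5: no t row matches, row kept with t columns NULL.
- acct_id=3: 1 matching t row(s), so 1 row(s) emitted.
- acct_id=7: no t row matches, row kept with t columns NULL.
- acct_id=9: 3 matching t row(s), so 3 row(s) emitted.
- acct_id=2: 2 matching t row(s), so 2 row(s) emitted.
- acct_id=9: 3 matching t row(s), so 3 row(s) emitted.
- 1 row(s) from t found no a partner → padded with NULL.
Total: 14 matched + 3 padded = 17 rows.

17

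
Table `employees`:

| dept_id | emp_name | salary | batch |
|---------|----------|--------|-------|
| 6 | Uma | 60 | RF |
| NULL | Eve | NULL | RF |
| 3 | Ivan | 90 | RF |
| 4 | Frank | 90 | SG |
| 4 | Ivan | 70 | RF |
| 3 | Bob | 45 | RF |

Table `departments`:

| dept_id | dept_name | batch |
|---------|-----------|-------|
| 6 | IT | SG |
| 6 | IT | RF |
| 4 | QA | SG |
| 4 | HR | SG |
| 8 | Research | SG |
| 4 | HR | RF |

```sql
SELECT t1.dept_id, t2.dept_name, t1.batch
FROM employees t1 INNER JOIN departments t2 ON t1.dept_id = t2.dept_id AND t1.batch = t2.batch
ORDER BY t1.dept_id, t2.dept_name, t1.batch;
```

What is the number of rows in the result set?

4

INNER JOIN keeps only pairs where the ON condition holds.
Matching on t1.dept_id = t2.dept_id AND t1.batch = t2.batch. A NULL in a compared column never satisfies the condition.
- dept_id=6, batch=RF: 1 matching t2 row(s), so 1 row(s) emitted.
- dept_id=NULL, batch=RF: no matching t2 row, dropped.
- dept_id=3, batch=RF: no matching t2 row, dropped.
- dept_id=4, batch=SG: 2 matching t2 row(s), so 2 row(s) emitted.
- dept_id=4, batch=RF: 1 matching t2 row(s), so 1 row(s) emitted.
- dept_id=3, batch=RF: no matching t2 row, dropped.
Total: 4 rows.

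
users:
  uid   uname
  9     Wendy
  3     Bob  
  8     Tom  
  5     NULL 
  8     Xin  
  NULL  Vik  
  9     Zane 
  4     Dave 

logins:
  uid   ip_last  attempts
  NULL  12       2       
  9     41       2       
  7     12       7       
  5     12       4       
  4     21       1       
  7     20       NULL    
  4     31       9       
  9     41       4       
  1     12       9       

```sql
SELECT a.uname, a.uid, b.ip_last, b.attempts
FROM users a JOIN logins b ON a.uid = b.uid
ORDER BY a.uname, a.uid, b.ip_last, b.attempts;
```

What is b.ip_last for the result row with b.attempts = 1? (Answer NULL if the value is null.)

21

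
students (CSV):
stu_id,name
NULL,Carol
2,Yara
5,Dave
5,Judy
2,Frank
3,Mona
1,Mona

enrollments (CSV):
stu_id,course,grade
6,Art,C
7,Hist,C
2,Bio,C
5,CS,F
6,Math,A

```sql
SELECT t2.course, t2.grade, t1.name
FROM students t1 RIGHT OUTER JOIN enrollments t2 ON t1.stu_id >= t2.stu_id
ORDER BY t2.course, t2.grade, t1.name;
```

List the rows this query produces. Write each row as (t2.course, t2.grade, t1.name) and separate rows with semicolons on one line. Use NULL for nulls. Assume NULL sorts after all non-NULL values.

(Art, C, NULL); (Bio, C, Dave); (Bio, C, Frank); (Bio, C, Judy); (Bio, C, Mona); (Bio, C, Yara); (CS, F, Dave); (CS, F, Judy); (Hist, C, NULL); (Math, A, NULL)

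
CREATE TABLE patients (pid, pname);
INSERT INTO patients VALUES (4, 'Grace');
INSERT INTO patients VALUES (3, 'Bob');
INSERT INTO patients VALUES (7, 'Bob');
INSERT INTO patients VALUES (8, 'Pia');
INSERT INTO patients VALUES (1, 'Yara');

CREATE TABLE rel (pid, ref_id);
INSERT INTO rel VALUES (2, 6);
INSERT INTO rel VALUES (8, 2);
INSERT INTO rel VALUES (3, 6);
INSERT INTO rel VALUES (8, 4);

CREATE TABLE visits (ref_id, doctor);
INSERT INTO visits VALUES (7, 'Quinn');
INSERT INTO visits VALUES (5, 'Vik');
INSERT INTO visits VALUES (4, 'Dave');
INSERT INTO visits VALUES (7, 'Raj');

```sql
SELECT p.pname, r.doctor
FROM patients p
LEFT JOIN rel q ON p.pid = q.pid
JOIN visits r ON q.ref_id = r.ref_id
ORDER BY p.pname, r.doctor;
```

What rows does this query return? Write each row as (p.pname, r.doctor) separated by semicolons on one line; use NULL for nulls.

(Pia, Dave)

Step 1 — p LEFT JOIN q on pid → 6 row(s).
Then INNER JOIN `visits r` on ref_id: keep only rows whose q.ref_id appears in r.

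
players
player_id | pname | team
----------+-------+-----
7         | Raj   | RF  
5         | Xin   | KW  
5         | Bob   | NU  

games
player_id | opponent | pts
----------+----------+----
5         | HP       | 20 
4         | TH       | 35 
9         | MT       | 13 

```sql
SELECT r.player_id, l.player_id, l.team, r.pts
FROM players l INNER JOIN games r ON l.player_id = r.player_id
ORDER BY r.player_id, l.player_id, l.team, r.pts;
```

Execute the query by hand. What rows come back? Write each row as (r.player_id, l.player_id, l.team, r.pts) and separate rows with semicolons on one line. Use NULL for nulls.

(5, 5, KW, 20); (5, 5, NU, 20)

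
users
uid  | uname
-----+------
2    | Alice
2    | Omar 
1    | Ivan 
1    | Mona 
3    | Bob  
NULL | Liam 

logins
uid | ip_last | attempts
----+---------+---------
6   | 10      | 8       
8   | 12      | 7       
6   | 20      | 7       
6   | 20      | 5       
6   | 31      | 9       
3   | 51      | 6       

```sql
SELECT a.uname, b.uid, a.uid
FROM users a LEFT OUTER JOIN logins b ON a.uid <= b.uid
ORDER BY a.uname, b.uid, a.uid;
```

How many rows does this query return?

31

LEFT JOIN keeps every row from `users`; unmatched rows get NULL for `logins`'s columns.
Matching on a.uid <= b.uid. A NULL in a compared column never satisfies the condition.
- a (uid=2) pairs with 6 row(s) of b.
- a (uid=2) pairs with 6 row(s) of b.
- a (uid=1) pairs with 6 row(s) of b.
- a (uid=1) pairs with 6 row(s) of b.
- a (uid=3) pairs with 6 row(s) of b.
- a (uid=NULL) has no partner → padded with NULL.
Total: 30 matched + 1 padded = 31 rows.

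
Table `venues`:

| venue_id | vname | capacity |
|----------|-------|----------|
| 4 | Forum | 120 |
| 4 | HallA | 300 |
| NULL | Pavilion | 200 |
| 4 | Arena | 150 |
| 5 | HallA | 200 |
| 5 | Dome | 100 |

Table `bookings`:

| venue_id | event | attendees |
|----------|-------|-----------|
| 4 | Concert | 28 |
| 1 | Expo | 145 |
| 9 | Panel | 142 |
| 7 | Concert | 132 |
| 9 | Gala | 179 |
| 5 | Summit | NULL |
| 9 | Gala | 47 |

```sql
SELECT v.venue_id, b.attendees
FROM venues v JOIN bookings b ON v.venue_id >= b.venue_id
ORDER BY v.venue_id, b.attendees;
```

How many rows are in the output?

INNER JOIN keeps only pairs where the ON condition holds.
Matching on v.venue_id >= b.venue_id. A NULL in a compared column never satisfies the condition.
- v (venue_id=4) pairs with 2 row(s) of b.
- v (venue_id=4) pairs with 2 row(s) of b.
- v (venue_id=NULL) has no partner → excluded.
- v (venue_id=4) pairs with 2 row(s) of b.
- v (venue_id=5) pairs with 3 row(s) of b.
- v (venue_id=5) pairs with 3 row(s) of b.
Total: 12 rows.

12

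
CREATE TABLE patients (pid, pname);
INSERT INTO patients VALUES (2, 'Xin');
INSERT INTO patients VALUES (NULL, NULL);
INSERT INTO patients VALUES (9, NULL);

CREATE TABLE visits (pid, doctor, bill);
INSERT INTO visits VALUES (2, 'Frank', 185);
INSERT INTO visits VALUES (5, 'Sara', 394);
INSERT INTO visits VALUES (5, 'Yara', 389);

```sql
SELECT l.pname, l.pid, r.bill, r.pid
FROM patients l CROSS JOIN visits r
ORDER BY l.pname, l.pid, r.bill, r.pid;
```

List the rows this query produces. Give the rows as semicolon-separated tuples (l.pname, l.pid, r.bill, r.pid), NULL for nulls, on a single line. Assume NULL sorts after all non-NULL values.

(Xin, 2, 185, 2); (Xin, 2, 389, 5); (Xin, 2, 394, 5); (NULL, 9, 185, 2); (NULL, 9, 389, 5); (NULL, 9, 394, 5); (NULL, NULL, 185, 2); (NULL, NULL, 389, 5); (NULL, NULL, 394, 5)

CROSS JOIN pairs every row of `patients` with every row of `visits`: 3 × 3 = 9 rows.
After projecting and ordering:
l.pname | l.pid | r.bill | r.pid
Xin | 2 | 185 | 2
Xin | 2 | 389 | 5
Xin | 2 | 394 | 5
NULL | 9 | 185 | 2
NULL | 9 | 389 | 5
NULL | 9 | 394 | 5
NULL | NULL | 185 | 2
NULL | NULL | 389 | 5
NULL | NULL | 394 | 5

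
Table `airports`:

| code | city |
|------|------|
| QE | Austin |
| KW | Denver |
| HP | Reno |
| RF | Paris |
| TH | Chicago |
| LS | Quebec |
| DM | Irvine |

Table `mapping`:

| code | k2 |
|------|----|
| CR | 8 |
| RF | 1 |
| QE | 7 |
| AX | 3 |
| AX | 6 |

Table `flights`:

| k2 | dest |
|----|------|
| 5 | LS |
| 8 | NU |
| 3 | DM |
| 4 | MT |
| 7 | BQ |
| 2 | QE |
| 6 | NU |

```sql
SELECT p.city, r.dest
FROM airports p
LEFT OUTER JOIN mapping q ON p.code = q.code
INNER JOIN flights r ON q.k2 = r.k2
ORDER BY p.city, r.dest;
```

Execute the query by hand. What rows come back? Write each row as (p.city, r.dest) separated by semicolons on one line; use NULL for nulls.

(Austin, BQ)

Joins associate left-to-right: airports LEFT JOIN mapping on code gives 7 intermediate row(s).
Then INNER JOIN `flights r` on k2: keep only rows whose q.k2 appears in r.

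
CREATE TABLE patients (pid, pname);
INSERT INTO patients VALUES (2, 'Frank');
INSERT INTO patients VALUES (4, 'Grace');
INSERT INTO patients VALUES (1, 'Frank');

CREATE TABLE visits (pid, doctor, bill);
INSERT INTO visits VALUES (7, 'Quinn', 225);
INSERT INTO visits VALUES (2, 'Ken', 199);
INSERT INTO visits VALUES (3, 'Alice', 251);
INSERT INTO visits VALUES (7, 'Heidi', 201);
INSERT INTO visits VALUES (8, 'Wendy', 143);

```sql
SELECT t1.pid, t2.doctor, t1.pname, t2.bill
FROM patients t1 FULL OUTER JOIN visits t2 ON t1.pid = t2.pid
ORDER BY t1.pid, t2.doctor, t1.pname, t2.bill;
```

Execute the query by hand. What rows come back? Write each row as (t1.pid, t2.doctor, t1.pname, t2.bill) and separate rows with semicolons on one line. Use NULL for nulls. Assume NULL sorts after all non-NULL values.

(1, NULL, Frank, NULL); (2, Ken, Frank, 199); (4, NULL, Grace, NULL); (NULL, Alice, NULL, 251); (NULL, Heidi, NULL, 201); (NULL, Quinn, NULL, 225); (NULL, Wendy, NULL, 143)

FULL OUTER JOIN keeps every row from both sides; unmatched rows get NULL for the other side's columns.
Matching on t1.pid = t2.pid.
Matched pairs: 1; unmatched t1 rows kept: 2; unmatched t2 rows kept: 4.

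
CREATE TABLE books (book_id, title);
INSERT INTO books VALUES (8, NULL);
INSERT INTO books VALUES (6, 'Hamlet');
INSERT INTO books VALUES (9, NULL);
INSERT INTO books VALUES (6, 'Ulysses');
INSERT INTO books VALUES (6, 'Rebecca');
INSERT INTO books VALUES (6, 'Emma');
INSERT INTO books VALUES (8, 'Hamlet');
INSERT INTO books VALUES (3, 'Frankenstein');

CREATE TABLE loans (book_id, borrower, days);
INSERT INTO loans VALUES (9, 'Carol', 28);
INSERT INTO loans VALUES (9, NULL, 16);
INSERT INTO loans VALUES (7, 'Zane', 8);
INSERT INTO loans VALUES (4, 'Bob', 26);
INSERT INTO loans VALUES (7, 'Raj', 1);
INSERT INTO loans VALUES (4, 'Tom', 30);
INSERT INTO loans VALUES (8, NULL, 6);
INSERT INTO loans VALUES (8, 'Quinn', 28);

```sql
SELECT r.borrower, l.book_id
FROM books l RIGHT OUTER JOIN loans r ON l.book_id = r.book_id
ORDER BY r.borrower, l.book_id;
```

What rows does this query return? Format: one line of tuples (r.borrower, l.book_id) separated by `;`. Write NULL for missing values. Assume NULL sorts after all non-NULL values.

(Bob, NULL); (Carol, 9); (Quinn, 8); (Quinn, 8); (Raj, NULL); (Tom, NULL); (Zane, NULL); (NULL, 8); (NULL, 8); (NULL, 9)

RIGHT JOIN keeps every row from `loans`; unmatched rows get NULL for `books`'s columns.
Matching on l.book_id = r.book_id.
- l (book_id=8) pairs with 2 row(s) of r.
- l (book_id=6) has no partner in r.
- l (book_id=9) pairs with 2 row(s) of r.
- l (book_id=6) has no partner in r.
- l (book_id=6) has no partner in r.
- l (book_id=6) has no partner in r.
- l (book_id=8) pairs with 2 row(s) of r.
- l (book_id=3) has no partner in r.
- plus 4 unmatched r row(s), each kept with NULL l columns.
After projecting and ordering:
r.borrower | l.book_id
Bob | NULL
Carol | 9
Quinn | 8
Quinn | 8
Raj | NULL
Tom | NULL
Zane | NULL
NULL | 8
NULL | 8
NULL | 9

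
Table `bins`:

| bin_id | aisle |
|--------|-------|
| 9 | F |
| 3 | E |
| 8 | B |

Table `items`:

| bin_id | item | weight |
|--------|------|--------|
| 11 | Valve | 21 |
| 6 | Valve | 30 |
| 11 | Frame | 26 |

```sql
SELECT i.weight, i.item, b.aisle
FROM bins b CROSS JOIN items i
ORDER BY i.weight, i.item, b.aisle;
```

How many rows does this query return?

CROSS JOIN pairs every row of `bins` with every row of `items`: 3 × 3 = 9 rows.

9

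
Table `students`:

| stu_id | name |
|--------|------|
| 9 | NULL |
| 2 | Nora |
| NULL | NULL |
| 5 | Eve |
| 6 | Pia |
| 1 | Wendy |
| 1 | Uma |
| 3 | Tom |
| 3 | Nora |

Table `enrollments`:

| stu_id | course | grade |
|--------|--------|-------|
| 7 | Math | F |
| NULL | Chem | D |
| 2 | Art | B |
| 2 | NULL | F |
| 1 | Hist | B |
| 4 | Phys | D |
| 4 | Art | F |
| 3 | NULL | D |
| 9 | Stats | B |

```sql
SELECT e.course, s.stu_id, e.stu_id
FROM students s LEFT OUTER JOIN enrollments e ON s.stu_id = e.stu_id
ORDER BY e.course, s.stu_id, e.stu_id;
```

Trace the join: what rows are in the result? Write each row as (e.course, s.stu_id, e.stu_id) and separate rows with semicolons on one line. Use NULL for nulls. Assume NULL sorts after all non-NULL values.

(Art, 2, 2); (Hist, 1, 1); (Hist, 1, 1); (Stats, 9, 9); (NULL, 2, 2); (NULL, 3, 3); (NULL, 3, 3); (NULL, 5, NULL); (NULL, 6, NULL); (NULL, NULL, NULL)

LEFT JOIN keeps every row from `students`; unmatched rows get NULL for `enrollments`'s columns.
Matching on s.stu_id = e.stu_id. A NULL in a compared column never satisfies the condition.
Matched pairs: 7; unmatched s rows kept: 3.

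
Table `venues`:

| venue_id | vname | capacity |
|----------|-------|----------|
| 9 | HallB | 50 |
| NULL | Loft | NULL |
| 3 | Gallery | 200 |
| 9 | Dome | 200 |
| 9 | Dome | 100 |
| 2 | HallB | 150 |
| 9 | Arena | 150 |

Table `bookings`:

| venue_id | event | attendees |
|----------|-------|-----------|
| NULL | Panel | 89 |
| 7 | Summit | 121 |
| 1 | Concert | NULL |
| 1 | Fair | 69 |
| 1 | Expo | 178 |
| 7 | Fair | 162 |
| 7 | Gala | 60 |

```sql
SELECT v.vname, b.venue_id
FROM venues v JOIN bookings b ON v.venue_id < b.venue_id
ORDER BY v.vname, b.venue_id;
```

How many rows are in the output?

6

INNER JOIN keeps only pairs where the ON condition holds.
Matching on v.venue_id < b.venue_id. A NULL in a compared column never satisfies the condition.
Matched pairs: 6.
Total: 6 rows.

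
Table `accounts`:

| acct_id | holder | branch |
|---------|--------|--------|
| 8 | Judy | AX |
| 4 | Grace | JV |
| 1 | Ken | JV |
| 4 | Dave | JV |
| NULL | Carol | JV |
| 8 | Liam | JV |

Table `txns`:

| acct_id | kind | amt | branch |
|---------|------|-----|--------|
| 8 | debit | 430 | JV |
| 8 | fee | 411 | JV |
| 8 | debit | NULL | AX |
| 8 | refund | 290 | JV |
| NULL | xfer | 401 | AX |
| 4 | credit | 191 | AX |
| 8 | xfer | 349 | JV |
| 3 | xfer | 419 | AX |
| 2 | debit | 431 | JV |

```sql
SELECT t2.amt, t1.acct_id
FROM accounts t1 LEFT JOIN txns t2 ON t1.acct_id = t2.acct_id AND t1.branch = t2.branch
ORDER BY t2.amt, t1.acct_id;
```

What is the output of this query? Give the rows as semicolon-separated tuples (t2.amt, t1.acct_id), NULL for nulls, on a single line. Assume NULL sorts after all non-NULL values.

LEFT JOIN keeps every row from `accounts`; unmatched rows get NULL for `txns`'s columns.
Matching on t1.acct_id = t2.acct_id AND t1.branch = t2.branch. A NULL in a compared column never satisfies the condition.
- t1 row (acct_id=8, branch=AX): matches 1 t2 row(s) → 1 output row(s).
- t1 row (acct_id=4, branch=JV): no match → kept, t2 columns NULL.
- t1 row (acct_id=1, branch=JV): no match → kept, t2 columns NULL.
- t1 row (acct_id=4, branch=JV): no match → kept, t2 columns NULL.
- t1 row (acct_id=NULL, branch=JV): no match → kept, t2 columns NULL.
- t1 row (acct_id=8, branch=JV): matches 4 t2 row(s) → 4 output row(s).
After projecting and ordering:
t2.amt | t1.acct_id
290 | 8
349 | 8
411 | 8
430 | 8
NULL | 1
NULL | 4
NULL | 4
NULL | 8
NULL | NULL

(290, 8); (349, 8); (411, 8); (430, 8); (NULL, 1); (NULL, 4); (NULL, 4); (NULL, 8); (NULL, NULL)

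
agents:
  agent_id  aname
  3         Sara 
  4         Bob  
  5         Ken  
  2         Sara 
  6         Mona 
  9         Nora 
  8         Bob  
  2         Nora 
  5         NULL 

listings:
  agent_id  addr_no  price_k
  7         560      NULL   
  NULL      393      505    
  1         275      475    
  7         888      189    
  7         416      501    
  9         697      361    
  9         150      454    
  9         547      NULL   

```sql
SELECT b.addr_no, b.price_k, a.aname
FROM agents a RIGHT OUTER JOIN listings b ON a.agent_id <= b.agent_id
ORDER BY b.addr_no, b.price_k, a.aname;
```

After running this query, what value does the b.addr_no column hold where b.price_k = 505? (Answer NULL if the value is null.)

393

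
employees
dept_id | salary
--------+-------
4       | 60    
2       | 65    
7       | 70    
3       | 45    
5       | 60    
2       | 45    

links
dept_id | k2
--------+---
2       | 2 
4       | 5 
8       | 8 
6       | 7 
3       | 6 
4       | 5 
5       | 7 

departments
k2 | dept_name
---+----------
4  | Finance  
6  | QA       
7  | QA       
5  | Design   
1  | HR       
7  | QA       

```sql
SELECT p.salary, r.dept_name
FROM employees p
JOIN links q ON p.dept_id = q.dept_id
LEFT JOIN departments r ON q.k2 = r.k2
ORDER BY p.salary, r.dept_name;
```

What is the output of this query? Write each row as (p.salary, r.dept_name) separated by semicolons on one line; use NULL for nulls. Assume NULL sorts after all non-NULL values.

Joins associate left-to-right: employees INNER JOIN links on dept_id gives 6 intermediate row(s).
Then LEFT JOIN `departments r` on k2: each of those 6 rows is kept; rows whose q.k2 has no match in r get NULL for r's columns.

(45, QA); (45, NULL); (60, Design); (60, Design); (60, QA); (60, QA); (65, NULL)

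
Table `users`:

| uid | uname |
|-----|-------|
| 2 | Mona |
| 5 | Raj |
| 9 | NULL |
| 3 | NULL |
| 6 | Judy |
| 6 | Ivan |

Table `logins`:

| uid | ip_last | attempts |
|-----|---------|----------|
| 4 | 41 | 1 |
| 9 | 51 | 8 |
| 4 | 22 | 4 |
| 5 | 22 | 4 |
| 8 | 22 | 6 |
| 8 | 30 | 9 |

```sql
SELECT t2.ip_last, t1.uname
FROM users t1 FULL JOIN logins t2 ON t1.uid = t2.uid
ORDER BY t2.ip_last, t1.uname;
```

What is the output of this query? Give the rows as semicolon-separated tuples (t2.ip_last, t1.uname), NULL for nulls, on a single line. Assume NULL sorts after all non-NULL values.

(22, Raj); (22, NULL); (22, NULL); (30, NULL); (41, NULL); (51, NULL); (NULL, Ivan); (NULL, Judy); (NULL, Mona); (NULL, NULL)

FULL OUTER JOIN keeps every row from both sides; unmatched rows get NULL for the other side's columns.
Matching on t1.uid = t2.uid.
Matched pairs: 2; unmatched t1 rows kept: 4; unmatched t2 rows kept: 4.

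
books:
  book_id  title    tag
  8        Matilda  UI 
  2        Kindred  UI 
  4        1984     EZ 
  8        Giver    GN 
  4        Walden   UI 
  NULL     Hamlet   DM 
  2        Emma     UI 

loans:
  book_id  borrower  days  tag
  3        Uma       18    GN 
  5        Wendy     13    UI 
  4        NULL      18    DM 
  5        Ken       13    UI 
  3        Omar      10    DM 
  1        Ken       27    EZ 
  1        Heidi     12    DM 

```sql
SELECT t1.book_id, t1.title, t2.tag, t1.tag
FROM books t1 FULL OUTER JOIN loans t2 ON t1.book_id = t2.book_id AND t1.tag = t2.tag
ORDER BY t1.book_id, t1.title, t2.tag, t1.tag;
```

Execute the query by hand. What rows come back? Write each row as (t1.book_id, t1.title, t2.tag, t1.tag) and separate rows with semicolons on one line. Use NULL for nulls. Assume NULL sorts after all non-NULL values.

(2, Emma, NULL, UI); (2, Kindred, NULL, UI); (4, 1984, NULL, EZ); (4, Walden, NULL, UI); (8, Giver, NULL, GN); (8, Matilda, NULL, UI); (NULL, Hamlet, NULL, DM); (NULL, NULL, DM, NULL); (NULL, NULL, DM, NULL); (NULL, NULL, DM, NULL); (NULL, NULL, EZ, NULL); (NULL, NULL, GN, NULL); (NULL, NULL, UI, NULL); (NULL, NULL, UI, NULL)

FULL OUTER JOIN keeps every row from both sides; unmatched rows get NULL for the other side's columns.
Matching on t1.book_id = t2.book_id AND t1.tag = t2.tag. A NULL in a compared column never satisfies the condition.
Matched pairs: 0; unmatched t1 rows kept: 7; unmatched t2 rows kept: 7.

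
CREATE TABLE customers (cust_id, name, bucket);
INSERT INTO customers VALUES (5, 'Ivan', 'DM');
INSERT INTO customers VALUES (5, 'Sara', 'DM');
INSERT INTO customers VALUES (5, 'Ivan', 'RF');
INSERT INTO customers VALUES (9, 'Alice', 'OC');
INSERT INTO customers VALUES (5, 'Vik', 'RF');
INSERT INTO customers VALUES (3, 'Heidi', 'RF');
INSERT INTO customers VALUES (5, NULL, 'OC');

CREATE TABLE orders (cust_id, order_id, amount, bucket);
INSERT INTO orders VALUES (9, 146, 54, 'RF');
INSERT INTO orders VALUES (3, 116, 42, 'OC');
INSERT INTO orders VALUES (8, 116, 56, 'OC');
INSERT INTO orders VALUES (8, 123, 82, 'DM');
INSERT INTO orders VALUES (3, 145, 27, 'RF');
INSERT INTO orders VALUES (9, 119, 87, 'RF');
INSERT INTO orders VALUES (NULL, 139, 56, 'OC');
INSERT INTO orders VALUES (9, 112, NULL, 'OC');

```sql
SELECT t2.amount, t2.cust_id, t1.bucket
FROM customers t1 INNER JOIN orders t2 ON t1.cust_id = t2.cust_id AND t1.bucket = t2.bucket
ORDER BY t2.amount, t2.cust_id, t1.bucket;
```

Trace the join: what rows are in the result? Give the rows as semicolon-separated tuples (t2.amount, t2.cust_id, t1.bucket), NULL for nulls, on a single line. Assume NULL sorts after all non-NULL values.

INNER JOIN keeps only pairs where the ON condition holds.
Matching on t1.cust_id = t2.cust_id AND t1.bucket = t2.bucket. A NULL in a compared column never satisfies the condition.
Matched pairs: 2.

(27, 3, RF); (NULL, 9, OC)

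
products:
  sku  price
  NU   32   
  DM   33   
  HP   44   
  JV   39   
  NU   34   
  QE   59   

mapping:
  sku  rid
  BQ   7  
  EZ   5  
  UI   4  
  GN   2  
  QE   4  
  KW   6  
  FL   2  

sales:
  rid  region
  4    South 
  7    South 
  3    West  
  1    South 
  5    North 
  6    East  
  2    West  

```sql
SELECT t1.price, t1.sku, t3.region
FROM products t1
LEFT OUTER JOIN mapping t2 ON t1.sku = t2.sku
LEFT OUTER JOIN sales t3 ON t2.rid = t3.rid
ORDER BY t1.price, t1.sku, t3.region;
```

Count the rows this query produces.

6

Evaluate left to right. First `products t1 LEFT JOIN mapping t2` on sku: 6 row(s).
Then LEFT JOIN `sales t3` on rid: each of those 6 rows is kept; rows whose t2.rid has no match in t3 get NULL for t3's columns.
Result: 6 row(s).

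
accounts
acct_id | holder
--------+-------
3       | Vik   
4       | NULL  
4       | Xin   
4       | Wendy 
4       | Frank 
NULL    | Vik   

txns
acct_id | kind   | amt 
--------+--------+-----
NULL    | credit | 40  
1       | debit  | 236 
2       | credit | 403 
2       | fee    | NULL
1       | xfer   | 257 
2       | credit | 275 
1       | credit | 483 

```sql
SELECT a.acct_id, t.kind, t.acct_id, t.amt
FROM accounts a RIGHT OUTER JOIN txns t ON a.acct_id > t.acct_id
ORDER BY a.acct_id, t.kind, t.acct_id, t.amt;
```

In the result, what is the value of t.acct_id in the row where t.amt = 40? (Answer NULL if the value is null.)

NULL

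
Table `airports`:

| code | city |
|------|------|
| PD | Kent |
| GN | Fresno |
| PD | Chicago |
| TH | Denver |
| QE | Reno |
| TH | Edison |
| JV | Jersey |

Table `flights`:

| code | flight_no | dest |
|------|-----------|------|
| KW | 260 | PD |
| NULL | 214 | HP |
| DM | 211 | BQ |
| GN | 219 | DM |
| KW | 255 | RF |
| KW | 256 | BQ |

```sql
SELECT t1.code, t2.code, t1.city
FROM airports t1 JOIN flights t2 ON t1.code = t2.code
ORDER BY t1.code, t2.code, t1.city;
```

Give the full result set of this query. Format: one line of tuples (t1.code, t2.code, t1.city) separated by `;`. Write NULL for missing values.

INNER JOIN keeps only pairs where the ON condition holds.
Matching on t1.code = t2.code. A NULL in a compared column never satisfies the condition.
- t1[0] code=PD → no match; dropped.
- t1[1] code=GN → 1 match(es) in t2 → 1 row(s).
- t1[2] code=PD → no match; dropped.
- t1[3] code=TH → no match; dropped.
- t1[4] code=QE → no match; dropped.
- t1[5] code=TH → no match; dropped.
- t1[6] code=JV → no match; dropped.
After projecting and ordering:
t1.code | t2.code | t1.city
GN | GN | Fresno

(GN, GN, Fresno)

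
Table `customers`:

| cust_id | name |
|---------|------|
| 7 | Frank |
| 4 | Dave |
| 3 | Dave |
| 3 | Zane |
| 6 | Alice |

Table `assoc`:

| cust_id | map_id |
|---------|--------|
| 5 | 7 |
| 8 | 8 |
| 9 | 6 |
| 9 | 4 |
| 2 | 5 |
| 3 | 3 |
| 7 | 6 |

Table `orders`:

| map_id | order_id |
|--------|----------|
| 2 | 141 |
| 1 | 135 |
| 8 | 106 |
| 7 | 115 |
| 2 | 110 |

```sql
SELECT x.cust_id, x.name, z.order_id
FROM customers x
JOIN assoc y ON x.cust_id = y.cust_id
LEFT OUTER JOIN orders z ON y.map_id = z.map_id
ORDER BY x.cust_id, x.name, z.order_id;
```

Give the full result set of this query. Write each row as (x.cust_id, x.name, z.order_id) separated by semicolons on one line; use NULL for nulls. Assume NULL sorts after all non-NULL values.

Joins associate left-to-right: customers INNER JOIN assoc on cust_id gives 3 intermediate row(s).
Then LEFT JOIN `orders z` on map_id: each of those 3 rows is kept; rows whose y.map_id has no match in z get NULL for z's columns.

(3, Dave, NULL); (3, Zane, NULL); (7, Frank, NULL)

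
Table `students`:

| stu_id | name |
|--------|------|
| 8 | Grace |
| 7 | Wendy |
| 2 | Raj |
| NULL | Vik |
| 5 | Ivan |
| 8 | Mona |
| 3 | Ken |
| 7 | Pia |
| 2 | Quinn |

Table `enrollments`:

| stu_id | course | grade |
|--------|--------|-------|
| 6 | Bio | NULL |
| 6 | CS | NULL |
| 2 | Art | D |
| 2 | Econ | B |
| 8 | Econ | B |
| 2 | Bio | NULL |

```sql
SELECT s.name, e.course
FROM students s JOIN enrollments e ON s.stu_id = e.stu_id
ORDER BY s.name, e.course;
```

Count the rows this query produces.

8

INNER JOIN keeps only pairs where the ON condition holds.
Matching on s.stu_id = e.stu_id. A NULL in a compared column never satisfies the condition.
- s row (stu_id=8): matches 1 e row(s) → 1 output row(s).
- s row (stu_id=7): no match → dropped.
- s row (stu_id=2): matches 3 e row(s) → 3 output row(s).
- s row (stu_id=NULL): no match → dropped.
- s row (stu_id=5): no match → dropped.
- s row (stu_id=8): matches 1 e row(s) → 1 output row(s).
- s row (stu_id=3): no match → dropped.
- s row (stu_id=7): no match → dropped.
- s row (stu_id=2): matches 3 e row(s) → 3 output row(s).
Total: 8 rows.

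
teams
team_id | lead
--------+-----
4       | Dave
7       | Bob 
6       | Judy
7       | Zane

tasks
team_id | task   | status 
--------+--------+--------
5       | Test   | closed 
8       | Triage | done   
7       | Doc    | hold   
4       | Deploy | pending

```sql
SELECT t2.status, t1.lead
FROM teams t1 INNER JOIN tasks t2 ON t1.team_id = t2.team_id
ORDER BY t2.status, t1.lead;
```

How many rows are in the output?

3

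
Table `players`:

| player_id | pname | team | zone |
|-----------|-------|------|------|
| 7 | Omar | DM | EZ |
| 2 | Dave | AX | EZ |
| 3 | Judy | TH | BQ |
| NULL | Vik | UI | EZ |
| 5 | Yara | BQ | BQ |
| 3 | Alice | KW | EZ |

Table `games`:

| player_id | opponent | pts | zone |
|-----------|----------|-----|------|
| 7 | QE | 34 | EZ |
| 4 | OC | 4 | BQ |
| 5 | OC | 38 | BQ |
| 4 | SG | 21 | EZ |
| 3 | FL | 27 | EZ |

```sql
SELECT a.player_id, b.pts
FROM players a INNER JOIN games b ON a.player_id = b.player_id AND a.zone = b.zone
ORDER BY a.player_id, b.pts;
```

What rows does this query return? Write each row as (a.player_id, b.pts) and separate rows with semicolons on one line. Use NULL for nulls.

INNER JOIN keeps only pairs where the ON condition holds.
Matching on a.player_id = b.player_id AND a.zone = b.zone. A NULL in a compared column never satisfies the condition.
- a row (player_id=7, zone=EZ): matches 1 b row(s) → 1 output row(s).
- a row (player_id=2, zone=EZ): no match → dropped.
- a row (player_id=3, zone=BQ): no match → dropped.
- a row (player_id=NULL, zone=EZ): no match → dropped.
- a row (player_id=5, zone=BQ): matches 1 b row(s) → 1 output row(s).
- a row (player_id=3, zone=EZ): matches 1 b row(s) → 1 output row(s).
After projecting and ordering:
a.player_id | b.pts
3 | 27
5 | 38
7 | 34

(3, 27); (5, 38); (7, 34)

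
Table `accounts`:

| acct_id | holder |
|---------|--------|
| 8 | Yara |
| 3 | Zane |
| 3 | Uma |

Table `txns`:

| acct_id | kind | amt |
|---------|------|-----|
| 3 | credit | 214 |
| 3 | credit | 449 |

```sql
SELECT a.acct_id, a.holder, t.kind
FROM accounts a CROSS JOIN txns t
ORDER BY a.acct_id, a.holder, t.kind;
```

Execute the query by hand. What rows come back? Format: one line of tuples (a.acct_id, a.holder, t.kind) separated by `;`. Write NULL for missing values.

(3, Uma, credit); (3, Uma, credit); (3, Zane, credit); (3, Zane, credit); (8, Yara, credit); (8, Yara, credit)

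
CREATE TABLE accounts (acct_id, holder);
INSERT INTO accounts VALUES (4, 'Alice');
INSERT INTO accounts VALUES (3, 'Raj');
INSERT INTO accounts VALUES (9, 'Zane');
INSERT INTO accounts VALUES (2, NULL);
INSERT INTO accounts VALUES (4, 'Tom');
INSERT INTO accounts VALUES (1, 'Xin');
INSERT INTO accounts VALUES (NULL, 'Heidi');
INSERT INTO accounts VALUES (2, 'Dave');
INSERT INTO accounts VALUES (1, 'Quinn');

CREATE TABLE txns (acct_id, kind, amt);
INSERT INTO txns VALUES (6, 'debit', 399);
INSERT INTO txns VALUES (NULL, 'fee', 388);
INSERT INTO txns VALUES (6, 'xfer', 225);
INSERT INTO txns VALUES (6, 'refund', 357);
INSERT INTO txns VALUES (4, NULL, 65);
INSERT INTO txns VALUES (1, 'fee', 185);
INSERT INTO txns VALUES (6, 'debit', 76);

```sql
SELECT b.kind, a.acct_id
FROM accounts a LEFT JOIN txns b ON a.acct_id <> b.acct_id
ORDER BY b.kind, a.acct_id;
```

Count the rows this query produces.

45

LEFT JOIN keeps every row from `accounts`; unmatched rows get NULL for `txns`'s columns.
Matching on a.acct_id <> b.acct_id. A NULL in a compared column never satisfies the condition.
- acct_id=4: 5 matching b row(s), so 5 row(s) emitted.
- acct_id=3: 6 matching b row(s), so 6 row(s) emitted.
- acct_id=9: 6 matching b row(s), so 6 row(s) emitted.
- acct_id=2: 6 matching b row(s), so 6 row(s) emitted.
- acct_id=4: 5 matching b row(s), so 5 row(s) emitted.
- acct_id=1: 5 matching b row(s), so 5 row(s) emitted.
- acct_id=NULL: no b row matches, row kept with b columns NULL.
- acct_id=2: 6 matching b row(s), so 6 row(s) emitted.
- acct_id=1: 5 matching b row(s), so 5 row(s) emitted.
Total: 44 matched + 1 padded = 45 rows.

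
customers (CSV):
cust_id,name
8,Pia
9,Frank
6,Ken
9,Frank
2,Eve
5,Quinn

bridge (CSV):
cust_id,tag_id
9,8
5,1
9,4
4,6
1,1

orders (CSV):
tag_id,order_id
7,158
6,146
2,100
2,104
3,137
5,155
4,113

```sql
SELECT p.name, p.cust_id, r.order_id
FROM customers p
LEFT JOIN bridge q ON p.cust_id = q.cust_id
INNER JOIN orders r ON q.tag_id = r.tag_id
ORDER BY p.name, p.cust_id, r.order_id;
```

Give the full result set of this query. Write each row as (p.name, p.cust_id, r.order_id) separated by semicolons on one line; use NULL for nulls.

(Frank, 9, 113); (Frank, 9, 113)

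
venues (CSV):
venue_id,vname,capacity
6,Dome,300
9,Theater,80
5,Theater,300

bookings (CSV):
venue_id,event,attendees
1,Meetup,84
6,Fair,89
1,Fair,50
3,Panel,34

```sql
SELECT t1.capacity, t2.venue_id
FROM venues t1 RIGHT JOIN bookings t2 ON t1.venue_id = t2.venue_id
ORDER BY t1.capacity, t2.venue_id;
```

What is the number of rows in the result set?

4

RIGHT JOIN keeps every row from `bookings`; unmatched rows get NULL for `venues`'s columns.
Matching on t1.venue_id = t2.venue_id.
Matched pairs: 1; unmatched t2 rows kept: 3.
Total: 1 matched + 3 padded = 4 rows.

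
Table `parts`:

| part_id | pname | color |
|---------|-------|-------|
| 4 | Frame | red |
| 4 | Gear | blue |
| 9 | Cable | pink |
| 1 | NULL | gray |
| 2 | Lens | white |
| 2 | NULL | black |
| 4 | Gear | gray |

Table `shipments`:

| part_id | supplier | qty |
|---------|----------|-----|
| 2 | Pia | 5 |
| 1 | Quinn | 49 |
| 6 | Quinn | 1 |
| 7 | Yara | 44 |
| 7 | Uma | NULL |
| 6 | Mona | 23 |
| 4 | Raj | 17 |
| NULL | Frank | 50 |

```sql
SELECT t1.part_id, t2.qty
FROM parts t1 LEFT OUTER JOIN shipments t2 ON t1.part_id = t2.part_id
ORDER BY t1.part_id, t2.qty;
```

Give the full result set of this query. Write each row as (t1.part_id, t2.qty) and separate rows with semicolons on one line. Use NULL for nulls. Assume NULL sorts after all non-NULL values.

(1, 49); (2, 5); (2, 5); (4, 17); (4, 17); (4, 17); (9, NULL)

LEFT JOIN keeps every row from `parts`; unmatched rows get NULL for `shipments`'s columns.
Matching on t1.part_id = t2.part_id. A NULL in a compared column never satisfies the condition.
- t1 (part_id=4) pairs with 1 row(s) of t2.
- t1 (part_id=4) pairs with 1 row(s) of t2.
- t1 (part_id=9) has no partner → padded with NULL.
- t1 (part_id=1) pairs with 1 row(s) of t2.
- t1 (part_id=2) pairs with 1 row(s) of t2.
- t1 (part_id=2) pairs with 1 row(s) of t2.
- t1 (part_id=4) pairs with 1 row(s) of t2.
After projecting and ordering:
t1.part_id | t2.qty
1 | 49
2 | 5
2 | 5
4 | 17
4 | 17
4 | 17
9 | NULL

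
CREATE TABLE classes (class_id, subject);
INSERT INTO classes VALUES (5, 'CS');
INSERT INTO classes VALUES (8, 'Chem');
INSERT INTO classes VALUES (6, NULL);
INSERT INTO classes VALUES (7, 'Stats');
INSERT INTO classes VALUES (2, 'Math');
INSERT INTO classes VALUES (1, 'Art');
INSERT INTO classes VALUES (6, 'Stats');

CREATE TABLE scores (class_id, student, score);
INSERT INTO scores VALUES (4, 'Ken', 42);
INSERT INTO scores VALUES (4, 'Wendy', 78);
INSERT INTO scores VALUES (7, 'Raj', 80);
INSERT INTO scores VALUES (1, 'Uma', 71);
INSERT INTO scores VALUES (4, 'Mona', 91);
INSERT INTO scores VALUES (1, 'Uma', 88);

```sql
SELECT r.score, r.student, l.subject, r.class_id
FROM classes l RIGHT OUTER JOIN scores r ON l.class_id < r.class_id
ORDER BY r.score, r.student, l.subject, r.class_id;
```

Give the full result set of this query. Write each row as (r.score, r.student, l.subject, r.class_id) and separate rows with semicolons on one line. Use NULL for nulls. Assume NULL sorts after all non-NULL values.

(42, Ken, Art, 4); (42, Ken, Math, 4); (71, Uma, NULL, 1); (78, Wendy, Art, 4); (78, Wendy, Math, 4); (80, Raj, Art, 7); (80, Raj, CS, 7); (80, Raj, Math, 7); (80, Raj, Stats, 7); (80, Raj, NULL, 7); (88, Uma, NULL, 1); (91, Mona, Art, 4); (91, Mona, Math, 4)

RIGHT JOIN keeps every row from `scores`; unmatched rows get NULL for `classes`'s columns.
Matching on l.class_id < r.class_id.
Matched pairs: 11; unmatched r rows kept: 2.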